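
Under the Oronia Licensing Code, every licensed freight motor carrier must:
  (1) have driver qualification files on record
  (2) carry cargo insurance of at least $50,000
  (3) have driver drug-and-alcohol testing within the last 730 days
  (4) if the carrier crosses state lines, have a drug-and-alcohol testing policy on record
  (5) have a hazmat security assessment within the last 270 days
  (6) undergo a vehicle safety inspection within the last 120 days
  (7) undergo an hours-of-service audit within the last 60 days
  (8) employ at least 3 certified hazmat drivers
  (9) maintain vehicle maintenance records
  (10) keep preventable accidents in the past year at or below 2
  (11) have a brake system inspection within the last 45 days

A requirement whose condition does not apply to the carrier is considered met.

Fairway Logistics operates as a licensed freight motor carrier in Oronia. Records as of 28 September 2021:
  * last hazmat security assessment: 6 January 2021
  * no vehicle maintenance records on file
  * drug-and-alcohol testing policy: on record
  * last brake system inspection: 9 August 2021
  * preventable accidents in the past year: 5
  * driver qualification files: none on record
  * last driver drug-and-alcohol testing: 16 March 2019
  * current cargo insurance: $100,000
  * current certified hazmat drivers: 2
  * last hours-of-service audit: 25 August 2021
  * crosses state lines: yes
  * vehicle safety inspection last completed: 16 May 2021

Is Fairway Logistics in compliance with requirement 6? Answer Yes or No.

No

6. vehicle safety inspection 135 days ago vs limit 120 → not met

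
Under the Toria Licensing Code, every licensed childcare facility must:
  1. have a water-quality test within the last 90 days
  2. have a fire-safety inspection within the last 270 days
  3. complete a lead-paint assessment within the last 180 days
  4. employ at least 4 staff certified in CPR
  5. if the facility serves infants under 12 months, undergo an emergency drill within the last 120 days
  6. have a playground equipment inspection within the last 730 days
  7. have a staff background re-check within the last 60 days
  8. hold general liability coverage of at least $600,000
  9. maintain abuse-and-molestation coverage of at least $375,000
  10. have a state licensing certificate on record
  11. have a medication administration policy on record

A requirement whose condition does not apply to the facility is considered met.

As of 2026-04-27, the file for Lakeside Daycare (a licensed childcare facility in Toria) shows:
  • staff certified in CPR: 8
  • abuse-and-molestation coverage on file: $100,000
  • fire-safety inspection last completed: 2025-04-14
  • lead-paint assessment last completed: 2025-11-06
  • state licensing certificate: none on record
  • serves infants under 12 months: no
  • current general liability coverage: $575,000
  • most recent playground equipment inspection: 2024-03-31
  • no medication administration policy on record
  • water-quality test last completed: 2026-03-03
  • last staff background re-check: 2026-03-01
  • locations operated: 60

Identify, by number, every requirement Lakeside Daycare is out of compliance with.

1. water-quality test 55 days ago vs limit 90 → met
2. fire-safety inspection 378 days ago vs limit 270 → not met
3. lead-paint assessment 172 days ago vs limit 180 → met
4. staff certified in CPR 8 ≥ 4 → met
5. condition 'serves infants under 12 months' does not hold → requirement n/a → met
6. playground equipment inspection 757 days ago vs limit 730 → not met
7. staff background re-check 57 days ago vs limit 60 → met
8. general liability coverage $575,000 < $600,000 → not met
9. abuse-and-molestation coverage $100,000 < $375,000 → not met
10. state licensing certificate absent → not met
11. medication administration policy absent → not met
Not met: 2, 6, 8, 9, 10, 11

2, 6, 8, 9, 10, 11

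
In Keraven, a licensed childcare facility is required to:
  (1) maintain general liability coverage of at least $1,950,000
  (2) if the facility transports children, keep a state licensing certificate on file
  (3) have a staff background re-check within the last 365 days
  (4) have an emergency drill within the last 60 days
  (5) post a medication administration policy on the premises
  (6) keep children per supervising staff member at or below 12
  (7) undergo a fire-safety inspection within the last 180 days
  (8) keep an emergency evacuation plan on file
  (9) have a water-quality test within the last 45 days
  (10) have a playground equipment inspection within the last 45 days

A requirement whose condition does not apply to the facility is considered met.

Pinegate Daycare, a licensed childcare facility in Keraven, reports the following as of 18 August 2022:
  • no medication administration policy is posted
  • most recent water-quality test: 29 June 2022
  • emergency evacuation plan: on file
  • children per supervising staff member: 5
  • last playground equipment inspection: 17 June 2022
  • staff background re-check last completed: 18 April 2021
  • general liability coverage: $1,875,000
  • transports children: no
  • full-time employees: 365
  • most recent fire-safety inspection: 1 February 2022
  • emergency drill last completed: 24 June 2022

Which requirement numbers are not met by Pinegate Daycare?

1. general liability coverage $1,875,000 < $1,950,000 → not met
2. condition 'transports children' does not hold → requirement n/a → met
3. staff background re-check 487 days ago vs limit 365 → not met
4. emergency drill 55 days ago vs limit 60 → met
5. medication administration policy absent → not met
6. children per supervising staff member 5 ≤ 12 → met
7. fire-safety inspection 198 days ago vs limit 180 → not met
8. emergency evacuation plan present → met
9. water-quality test 50 days ago vs limit 45 → not met
10. playground equipment inspection 62 days ago vs limit 45 → not met
Not met: 1, 3, 5, 7, 9, 10

1, 3, 5, 7, 9, 10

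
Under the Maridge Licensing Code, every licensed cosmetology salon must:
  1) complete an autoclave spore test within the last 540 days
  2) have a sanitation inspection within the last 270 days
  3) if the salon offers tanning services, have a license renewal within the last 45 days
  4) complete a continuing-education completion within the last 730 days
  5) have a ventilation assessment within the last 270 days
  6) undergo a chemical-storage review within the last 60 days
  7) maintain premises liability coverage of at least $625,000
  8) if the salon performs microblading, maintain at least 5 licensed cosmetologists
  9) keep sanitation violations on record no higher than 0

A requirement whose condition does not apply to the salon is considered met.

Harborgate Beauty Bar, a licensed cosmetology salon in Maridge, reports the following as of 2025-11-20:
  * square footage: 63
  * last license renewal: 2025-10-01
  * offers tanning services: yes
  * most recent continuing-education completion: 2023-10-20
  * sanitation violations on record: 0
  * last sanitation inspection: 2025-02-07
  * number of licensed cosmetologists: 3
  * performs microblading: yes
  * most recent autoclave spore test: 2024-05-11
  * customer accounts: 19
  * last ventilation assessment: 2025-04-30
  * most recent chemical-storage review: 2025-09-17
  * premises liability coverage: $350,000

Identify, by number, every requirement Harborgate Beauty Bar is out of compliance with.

1. autoclave spore test 558 days ago vs limit 540 → not met
2. sanitation inspection 286 days ago vs limit 270 → not met
3. condition 'offers tanning services' holds; license renewal 50 days ago vs limit 45 → not met
4. continuing-education completion 762 days ago vs limit 730 → not met
5. ventilation assessment 204 days ago vs limit 270 → met
6. chemical-storage review 64 days ago vs limit 60 → not met
7. premises liability coverage $350,000 < $625,000 → not met
8. condition 'performs microblading' holds; licensed cosmetologists 3 < 5 → not met
9. sanitation violations on record 0 ≤ 0 → met
Not met: 1, 2, 3, 4, 6, 7, 8

1, 2, 3, 4, 6, 7, 8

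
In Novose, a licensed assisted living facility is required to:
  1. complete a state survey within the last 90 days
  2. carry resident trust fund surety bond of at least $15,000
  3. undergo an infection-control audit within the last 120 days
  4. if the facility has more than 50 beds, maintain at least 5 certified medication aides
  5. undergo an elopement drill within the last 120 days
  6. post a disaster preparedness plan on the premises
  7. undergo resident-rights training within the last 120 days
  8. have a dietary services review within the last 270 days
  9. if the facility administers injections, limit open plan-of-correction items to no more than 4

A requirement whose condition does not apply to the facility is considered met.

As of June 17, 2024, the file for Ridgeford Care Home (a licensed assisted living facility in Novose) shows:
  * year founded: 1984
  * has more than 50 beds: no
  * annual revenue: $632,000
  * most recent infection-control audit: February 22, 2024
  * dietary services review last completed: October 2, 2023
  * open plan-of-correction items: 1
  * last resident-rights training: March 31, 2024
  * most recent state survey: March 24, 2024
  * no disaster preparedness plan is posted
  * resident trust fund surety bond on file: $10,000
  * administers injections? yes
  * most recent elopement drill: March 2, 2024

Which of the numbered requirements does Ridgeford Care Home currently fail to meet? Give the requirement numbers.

1. state survey 85 days ago vs limit 90 → met
2. resident trust fund surety bond $10,000 < $15,000 → not met
3. infection-control audit 116 days ago vs limit 120 → met
4. condition 'has more than 50 beds' does not hold → requirement n/a → met
5. elopement drill 107 days ago vs limit 120 → met
6. disaster preparedness plan absent → not met
7. resident-rights training 78 days ago vs limit 120 → met
8. dietary services review 259 days ago vs limit 270 → met
9. condition 'administers injections' holds; open plan-of-correction items 1 ≤ 4 → met
Not met: 2, 6

2, 6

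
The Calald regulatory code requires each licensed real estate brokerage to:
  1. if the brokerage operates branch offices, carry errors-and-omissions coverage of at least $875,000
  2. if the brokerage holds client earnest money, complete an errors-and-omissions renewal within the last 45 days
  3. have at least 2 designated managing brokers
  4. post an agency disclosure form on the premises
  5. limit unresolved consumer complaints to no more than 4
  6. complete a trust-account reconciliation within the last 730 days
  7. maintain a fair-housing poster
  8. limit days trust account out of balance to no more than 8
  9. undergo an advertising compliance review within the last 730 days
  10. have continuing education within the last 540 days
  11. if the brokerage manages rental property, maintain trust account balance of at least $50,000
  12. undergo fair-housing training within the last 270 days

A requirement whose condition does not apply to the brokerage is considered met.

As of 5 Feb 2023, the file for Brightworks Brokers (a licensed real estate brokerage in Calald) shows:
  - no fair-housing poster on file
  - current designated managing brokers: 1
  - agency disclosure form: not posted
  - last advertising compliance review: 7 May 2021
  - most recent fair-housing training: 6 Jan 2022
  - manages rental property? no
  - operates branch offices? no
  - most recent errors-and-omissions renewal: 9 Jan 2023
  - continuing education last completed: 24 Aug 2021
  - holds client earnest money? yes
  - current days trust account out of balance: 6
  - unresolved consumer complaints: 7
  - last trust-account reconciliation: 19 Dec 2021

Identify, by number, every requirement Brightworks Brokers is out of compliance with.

1. condition 'operates branch offices' does not hold → requirement n/a → met
2. condition 'holds client earnest money' holds; errors-and-omissions renewal 27 days ago vs limit 45 → met
3. designated managing brokers 1 < 2 → not met
4. agency disclosure form absent → not met
5. unresolved consumer complaints 7 > 4 → not met
6. trust-account reconciliation 413 days ago vs limit 730 → met
7. fair-housing poster absent → not met
8. days trust account out of balance 6 ≤ 8 → met
9. advertising compliance review 639 days ago vs limit 730 → met
10. continuing education 530 days ago vs limit 540 → met
11. condition 'manages rental property' does not hold → requirement n/a → met
12. fair-housing training 395 days ago vs limit 270 → not met
Not met: 3, 4, 5, 7, 12

3, 4, 5, 7, 12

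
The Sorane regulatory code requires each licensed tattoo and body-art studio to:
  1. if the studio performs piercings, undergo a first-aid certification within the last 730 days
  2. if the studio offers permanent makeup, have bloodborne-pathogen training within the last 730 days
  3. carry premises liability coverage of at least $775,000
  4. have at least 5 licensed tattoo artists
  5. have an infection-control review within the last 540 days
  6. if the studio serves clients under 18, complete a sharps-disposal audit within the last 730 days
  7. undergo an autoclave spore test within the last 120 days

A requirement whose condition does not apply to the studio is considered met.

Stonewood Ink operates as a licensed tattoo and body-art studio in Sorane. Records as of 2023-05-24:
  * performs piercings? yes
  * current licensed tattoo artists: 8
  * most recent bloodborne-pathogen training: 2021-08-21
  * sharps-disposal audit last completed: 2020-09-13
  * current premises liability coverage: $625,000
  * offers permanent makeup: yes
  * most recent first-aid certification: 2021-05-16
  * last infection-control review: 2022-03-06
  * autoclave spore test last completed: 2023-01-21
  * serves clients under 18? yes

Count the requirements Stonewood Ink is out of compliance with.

4

1. condition 'performs piercings' holds; first-aid certification 738 days ago vs limit 730 → not met
2. condition 'offers permanent makeup' holds; bloodborne-pathogen training 641 days ago vs limit 730 → met
3. premises liability coverage $625,000 < $775,000 → not met
4. licensed tattoo artists 8 ≥ 5 → met
5. infection-control review 444 days ago vs limit 540 → met
6. condition 'serves clients under 18' holds; sharps-disposal audit 983 days ago vs limit 730 → not met
7. autoclave spore test 123 days ago vs limit 120 → not met
Not met: 4 of 7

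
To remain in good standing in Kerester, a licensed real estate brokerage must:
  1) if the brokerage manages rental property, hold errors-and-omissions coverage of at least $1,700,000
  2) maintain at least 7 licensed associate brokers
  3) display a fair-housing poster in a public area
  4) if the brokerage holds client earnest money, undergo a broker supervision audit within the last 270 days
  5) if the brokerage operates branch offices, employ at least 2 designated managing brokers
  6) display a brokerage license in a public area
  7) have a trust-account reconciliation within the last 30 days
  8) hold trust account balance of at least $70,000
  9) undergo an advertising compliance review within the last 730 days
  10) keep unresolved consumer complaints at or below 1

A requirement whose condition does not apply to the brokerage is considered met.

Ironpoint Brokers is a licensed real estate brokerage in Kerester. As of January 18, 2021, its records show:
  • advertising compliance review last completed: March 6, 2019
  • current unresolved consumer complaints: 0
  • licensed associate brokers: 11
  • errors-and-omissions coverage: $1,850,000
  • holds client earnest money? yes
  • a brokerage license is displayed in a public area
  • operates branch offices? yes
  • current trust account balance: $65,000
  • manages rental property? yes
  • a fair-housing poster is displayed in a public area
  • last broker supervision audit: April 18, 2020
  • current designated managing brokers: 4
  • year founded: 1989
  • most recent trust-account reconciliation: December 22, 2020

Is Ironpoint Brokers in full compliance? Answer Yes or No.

1. condition 'manages rental property' holds; errors-and-omissions coverage $1,850,000 ≥ $1,700,000 → met
2. licensed associate brokers 11 ≥ 7 → met
3. fair-housing poster present → met
4. condition 'holds client earnest money' holds; broker supervision audit 275 days ago vs limit 270 → not met
5. condition 'operates branch offices' holds; designated managing brokers 4 ≥ 2 → met
6. brokerage license present → met
7. trust-account reconciliation 27 days ago vs limit 30 → met
8. trust account balance $65,000 < $70,000 → not met
9. advertising compliance review 684 days ago vs limit 730 → met
10. unresolved consumer complaints 0 ≤ 1 → met
Not met: 4, 8

No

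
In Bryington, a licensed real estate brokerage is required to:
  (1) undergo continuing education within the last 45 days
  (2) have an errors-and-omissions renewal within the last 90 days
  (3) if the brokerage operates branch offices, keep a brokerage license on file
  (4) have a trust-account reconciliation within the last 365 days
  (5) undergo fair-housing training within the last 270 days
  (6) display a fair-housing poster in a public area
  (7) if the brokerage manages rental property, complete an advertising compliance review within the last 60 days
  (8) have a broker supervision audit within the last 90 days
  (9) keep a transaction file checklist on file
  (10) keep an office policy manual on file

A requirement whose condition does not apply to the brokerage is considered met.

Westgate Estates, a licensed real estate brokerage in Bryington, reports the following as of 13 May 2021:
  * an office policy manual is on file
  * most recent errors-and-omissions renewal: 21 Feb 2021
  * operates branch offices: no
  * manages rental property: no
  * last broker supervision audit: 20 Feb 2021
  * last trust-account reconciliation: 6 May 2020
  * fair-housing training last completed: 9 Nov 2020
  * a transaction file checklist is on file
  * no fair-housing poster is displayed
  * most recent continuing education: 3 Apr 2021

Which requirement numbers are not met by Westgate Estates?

4, 6

1. continuing education 40 days ago vs limit 45 → met
2. errors-and-omissions renewal 81 days ago vs limit 90 → met
3. condition 'operates branch offices' does not hold → requirement n/a → met
4. trust-account reconciliation 372 days ago vs limit 365 → not met
5. fair-housing training 185 days ago vs limit 270 → met
6. fair-housing poster absent → not met
7. condition 'manages rental property' does not hold → requirement n/a → met
8. broker supervision audit 82 days ago vs limit 90 → met
9. transaction file checklist present → met
10. office policy manual present → met
Not met: 4, 6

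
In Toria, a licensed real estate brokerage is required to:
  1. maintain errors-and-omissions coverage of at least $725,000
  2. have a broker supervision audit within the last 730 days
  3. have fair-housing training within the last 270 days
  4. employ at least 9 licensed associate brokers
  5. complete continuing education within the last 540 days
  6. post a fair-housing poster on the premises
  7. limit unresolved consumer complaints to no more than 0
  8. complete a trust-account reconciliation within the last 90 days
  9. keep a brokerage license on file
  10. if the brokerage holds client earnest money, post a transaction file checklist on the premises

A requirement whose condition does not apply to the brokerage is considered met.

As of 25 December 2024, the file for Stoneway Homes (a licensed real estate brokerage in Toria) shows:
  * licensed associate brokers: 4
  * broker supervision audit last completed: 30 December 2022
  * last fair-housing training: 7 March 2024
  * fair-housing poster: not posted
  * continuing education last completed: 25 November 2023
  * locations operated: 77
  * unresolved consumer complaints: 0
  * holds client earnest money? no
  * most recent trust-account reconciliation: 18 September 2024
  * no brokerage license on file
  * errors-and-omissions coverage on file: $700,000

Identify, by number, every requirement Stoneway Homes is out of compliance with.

1, 3, 4, 6, 8, 9

1. errors-and-omissions coverage $700,000 < $725,000 → not met
2. broker supervision audit 726 days ago vs limit 730 → met
3. fair-housing training 293 days ago vs limit 270 → not met
4. licensed associate brokers 4 < 9 → not met
5. continuing education 396 days ago vs limit 540 → met
6. fair-housing poster absent → not met
7. unresolved consumer complaints 0 ≤ 0 → met
8. trust-account reconciliation 98 days ago vs limit 90 → not met
9. brokerage license absent → not met
10. condition 'holds client earnest money' does not hold → requirement n/a → met
Not met: 1, 3, 4, 6, 8, 9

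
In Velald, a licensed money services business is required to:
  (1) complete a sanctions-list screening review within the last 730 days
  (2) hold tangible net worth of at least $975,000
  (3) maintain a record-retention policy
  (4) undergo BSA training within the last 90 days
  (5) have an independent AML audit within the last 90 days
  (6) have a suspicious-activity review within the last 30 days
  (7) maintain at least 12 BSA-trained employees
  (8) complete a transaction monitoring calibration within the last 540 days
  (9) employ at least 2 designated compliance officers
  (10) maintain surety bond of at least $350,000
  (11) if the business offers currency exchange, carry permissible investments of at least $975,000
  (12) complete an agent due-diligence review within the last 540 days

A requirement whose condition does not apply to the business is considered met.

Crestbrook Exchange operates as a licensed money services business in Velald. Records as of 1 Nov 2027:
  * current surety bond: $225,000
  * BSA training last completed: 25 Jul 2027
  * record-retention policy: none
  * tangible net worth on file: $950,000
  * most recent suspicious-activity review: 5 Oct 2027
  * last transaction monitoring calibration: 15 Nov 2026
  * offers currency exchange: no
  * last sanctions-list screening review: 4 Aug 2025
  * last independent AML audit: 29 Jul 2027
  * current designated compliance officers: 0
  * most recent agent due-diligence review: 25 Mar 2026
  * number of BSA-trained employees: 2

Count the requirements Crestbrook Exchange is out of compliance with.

1. sanctions-list screening review 819 days ago vs limit 730 → not met
2. tangible net worth $950,000 < $975,000 → not met
3. record-retention policy absent → not met
4. BSA training 99 days ago vs limit 90 → not met
5. independent AML audit 95 days ago vs limit 90 → not met
6. suspicious-activity review 27 days ago vs limit 30 → met
7. BSA-trained employees 2 < 12 → not met
8. transaction monitoring calibration 351 days ago vs limit 540 → met
9. designated compliance officers 0 < 2 → not met
10. surety bond $225,000 < $350,000 → not met
11. condition 'offers currency exchange' does not hold → requirement n/a → met
12. agent due-diligence review 586 days ago vs limit 540 → not met
Not met: 9 of 12

9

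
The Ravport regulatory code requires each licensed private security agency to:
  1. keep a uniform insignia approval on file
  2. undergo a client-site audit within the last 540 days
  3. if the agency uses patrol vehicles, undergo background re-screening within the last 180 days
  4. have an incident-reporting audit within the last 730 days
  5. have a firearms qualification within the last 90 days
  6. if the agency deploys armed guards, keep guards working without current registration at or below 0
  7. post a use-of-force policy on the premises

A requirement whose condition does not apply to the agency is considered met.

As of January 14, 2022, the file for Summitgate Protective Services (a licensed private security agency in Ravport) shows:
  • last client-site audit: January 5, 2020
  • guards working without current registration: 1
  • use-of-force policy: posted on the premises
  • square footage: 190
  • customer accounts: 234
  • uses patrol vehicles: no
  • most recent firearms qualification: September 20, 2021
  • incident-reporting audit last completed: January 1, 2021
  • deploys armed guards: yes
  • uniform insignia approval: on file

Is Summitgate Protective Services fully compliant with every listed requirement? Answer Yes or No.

No

1. uniform insignia approval present → met
2. client-site audit 740 days ago vs limit 540 → not met
3. condition 'uses patrol vehicles' does not hold → requirement n/a → met
4. incident-reporting audit 378 days ago vs limit 730 → met
5. firearms qualification 116 days ago vs limit 90 → not met
6. condition 'deploys armed guards' holds; guards working without current registration 1 > 0 → not met
7. use-of-force policy present → met
Not met: 2, 5, 6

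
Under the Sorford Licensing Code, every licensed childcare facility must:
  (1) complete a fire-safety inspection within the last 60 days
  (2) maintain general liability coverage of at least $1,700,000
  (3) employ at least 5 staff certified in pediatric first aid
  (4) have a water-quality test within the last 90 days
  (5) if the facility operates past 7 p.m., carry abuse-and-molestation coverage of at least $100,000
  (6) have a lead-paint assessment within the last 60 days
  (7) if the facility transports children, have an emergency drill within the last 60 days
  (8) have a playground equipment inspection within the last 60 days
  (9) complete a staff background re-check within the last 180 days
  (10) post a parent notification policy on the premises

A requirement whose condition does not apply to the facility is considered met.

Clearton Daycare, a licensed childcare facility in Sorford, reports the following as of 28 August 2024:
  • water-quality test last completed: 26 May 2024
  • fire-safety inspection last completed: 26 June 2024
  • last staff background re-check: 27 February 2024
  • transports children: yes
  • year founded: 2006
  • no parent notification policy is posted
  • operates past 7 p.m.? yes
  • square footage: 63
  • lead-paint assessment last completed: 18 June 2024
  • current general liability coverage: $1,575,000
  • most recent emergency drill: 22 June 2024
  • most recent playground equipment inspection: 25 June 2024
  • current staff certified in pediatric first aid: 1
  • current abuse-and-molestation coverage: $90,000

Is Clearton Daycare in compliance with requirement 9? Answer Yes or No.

No

9. staff background re-check 183 days ago vs limit 180 → not met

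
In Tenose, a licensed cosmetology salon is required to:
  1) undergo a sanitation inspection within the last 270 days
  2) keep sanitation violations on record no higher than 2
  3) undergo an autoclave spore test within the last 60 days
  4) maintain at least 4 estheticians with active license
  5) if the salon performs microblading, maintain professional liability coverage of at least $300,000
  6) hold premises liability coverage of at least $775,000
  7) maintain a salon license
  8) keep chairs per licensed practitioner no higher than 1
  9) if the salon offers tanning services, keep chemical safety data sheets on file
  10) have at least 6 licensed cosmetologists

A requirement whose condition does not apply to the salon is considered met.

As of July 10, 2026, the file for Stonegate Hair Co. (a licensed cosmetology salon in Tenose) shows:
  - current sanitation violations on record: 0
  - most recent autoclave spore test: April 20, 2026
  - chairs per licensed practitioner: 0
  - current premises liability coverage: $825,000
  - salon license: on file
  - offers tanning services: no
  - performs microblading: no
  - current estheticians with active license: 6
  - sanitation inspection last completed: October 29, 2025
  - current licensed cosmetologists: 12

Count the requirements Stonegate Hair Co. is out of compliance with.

1

1. sanitation inspection 254 days ago vs limit 270 → met
2. sanitation violations on record 0 ≤ 2 → met
3. autoclave spore test 81 days ago vs limit 60 → not met
4. estheticians with active license 6 ≥ 4 → met
5. condition 'performs microblading' does not hold → requirement n/a → met
6. premises liability coverage $825,000 ≥ $775,000 → met
7. salon license present → met
8. chairs per licensed practitioner 0 ≤ 1 → met
9. condition 'offers tanning services' does not hold → requirement n/a → met
10. licensed cosmetologists 12 ≥ 6 → met
Not met: 1 of 10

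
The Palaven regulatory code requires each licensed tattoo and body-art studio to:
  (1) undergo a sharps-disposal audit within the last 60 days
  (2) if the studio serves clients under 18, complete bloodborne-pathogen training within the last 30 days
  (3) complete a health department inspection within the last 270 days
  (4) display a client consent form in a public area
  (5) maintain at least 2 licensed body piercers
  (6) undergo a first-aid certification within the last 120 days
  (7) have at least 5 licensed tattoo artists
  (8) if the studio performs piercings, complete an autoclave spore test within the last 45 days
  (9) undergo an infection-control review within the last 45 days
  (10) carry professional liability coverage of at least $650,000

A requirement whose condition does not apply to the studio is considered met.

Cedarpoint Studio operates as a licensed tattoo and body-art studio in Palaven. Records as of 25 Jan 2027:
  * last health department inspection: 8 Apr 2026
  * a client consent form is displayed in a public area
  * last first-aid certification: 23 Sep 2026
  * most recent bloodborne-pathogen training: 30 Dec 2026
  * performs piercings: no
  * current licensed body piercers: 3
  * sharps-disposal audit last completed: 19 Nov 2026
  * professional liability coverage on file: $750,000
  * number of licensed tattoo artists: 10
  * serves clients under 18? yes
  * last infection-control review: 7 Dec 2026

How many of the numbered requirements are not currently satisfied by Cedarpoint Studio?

1. sharps-disposal audit 67 days ago vs limit 60 → not met
2. condition 'serves clients under 18' holds; bloodborne-pathogen training 26 days ago vs limit 30 → met
3. health department inspection 292 days ago vs limit 270 → not met
4. client consent form present → met
5. licensed body piercers 3 ≥ 2 → met
6. first-aid certification 124 days ago vs limit 120 → not met
7. licensed tattoo artists 10 ≥ 5 → met
8. condition 'performs piercings' does not hold → requirement n/a → met
9. infection-control review 49 days ago vs limit 45 → not met
10. professional liability coverage $750,000 ≥ $650,000 → met
Not met: 4 of 10

4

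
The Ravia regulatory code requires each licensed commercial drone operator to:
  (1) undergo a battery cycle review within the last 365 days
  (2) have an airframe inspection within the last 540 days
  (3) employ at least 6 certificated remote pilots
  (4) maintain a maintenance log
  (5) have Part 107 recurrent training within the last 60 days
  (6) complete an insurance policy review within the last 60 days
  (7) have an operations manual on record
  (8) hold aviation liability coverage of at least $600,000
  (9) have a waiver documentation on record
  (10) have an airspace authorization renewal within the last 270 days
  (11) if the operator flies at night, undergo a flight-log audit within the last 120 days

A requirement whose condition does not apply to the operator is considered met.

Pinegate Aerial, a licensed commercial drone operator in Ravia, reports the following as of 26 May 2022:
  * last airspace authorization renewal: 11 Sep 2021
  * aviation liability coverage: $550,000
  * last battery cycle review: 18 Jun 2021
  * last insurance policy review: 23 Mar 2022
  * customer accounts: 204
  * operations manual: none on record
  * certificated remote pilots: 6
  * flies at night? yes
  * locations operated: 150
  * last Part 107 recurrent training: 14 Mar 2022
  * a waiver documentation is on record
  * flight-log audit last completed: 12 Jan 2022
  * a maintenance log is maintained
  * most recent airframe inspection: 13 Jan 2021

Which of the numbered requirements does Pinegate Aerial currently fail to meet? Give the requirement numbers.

5, 6, 7, 8, 11

1. battery cycle review 342 days ago vs limit 365 → met
2. airframe inspection 498 days ago vs limit 540 → met
3. certificated remote pilots 6 ≥ 6 → met
4. maintenance log present → met
5. Part 107 recurrent training 73 days ago vs limit 60 → not met
6. insurance policy review 64 days ago vs limit 60 → not met
7. operations manual absent → not met
8. aviation liability coverage $550,000 < $600,000 → not met
9. waiver documentation present → met
10. airspace authorization renewal 257 days ago vs limit 270 → met
11. condition 'flies at night' holds; flight-log audit 134 days ago vs limit 120 → not met
Not met: 5, 6, 7, 8, 11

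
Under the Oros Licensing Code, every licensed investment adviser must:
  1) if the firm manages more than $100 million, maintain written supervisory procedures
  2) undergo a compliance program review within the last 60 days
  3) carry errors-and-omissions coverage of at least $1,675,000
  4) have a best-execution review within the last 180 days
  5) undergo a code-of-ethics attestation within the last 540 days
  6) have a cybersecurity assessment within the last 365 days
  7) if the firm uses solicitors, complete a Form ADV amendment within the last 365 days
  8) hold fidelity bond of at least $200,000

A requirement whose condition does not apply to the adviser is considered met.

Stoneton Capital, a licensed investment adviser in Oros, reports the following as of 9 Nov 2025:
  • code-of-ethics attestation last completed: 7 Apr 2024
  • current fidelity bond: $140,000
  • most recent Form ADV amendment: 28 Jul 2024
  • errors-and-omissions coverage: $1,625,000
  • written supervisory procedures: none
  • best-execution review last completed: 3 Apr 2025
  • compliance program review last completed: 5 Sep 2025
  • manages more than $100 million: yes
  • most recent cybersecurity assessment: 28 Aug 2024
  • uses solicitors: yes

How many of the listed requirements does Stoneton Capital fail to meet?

8

1. condition 'manages more than $100 million' holds; written supervisory procedures absent → not met
2. compliance program review 65 days ago vs limit 60 → not met
3. errors-and-omissions coverage $1,625,000 < $1,675,000 → not met
4. best-execution review 220 days ago vs limit 180 → not met
5. code-of-ethics attestation 581 days ago vs limit 540 → not met
6. cybersecurity assessment 438 days ago vs limit 365 → not met
7. condition 'uses solicitors' holds; Form ADV amendment 469 days ago vs limit 365 → not met
8. fidelity bond $140,000 < $200,000 → not met
Not met: 8 of 8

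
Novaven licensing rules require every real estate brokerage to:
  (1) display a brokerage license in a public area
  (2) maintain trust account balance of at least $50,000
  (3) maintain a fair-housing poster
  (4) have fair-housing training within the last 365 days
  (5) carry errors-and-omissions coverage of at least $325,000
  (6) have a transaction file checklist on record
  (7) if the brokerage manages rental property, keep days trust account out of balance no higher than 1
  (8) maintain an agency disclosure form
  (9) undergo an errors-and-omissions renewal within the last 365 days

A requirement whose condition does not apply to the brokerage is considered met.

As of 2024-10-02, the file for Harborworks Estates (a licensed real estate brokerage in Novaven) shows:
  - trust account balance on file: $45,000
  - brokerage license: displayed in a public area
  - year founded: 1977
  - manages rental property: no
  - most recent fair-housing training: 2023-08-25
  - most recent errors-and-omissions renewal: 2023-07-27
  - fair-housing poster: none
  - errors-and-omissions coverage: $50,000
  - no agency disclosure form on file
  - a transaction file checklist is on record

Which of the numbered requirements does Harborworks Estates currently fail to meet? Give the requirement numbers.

1. brokerage license present → met
2. trust account balance $45,000 < $50,000 → not met
3. fair-housing poster absent → not met
4. fair-housing training 404 days ago vs limit 365 → not met
5. errors-and-omissions coverage $50,000 < $325,000 → not met
6. transaction file checklist present → met
7. condition 'manages rental property' does not hold → requirement n/a → met
8. agency disclosure form absent → not met
9. errors-and-omissions renewal 433 days ago vs limit 365 → not met
Not met: 2, 3, 4, 5, 8, 9

2, 3, 4, 5, 8, 9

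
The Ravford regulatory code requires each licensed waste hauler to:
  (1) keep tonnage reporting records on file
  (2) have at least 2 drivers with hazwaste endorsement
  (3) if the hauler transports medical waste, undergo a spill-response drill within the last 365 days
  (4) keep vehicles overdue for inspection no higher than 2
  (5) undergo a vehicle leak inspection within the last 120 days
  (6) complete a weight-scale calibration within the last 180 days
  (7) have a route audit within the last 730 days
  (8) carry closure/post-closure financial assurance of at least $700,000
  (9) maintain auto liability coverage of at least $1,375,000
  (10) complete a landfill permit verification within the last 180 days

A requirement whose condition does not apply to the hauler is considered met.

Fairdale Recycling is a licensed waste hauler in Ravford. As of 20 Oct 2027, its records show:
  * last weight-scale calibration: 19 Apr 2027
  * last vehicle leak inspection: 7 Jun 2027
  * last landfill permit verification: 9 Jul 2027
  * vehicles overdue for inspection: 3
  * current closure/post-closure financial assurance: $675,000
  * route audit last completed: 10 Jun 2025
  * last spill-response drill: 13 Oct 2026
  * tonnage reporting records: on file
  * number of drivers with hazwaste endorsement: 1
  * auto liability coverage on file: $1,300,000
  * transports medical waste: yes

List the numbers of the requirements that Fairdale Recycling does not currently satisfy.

1. tonnage reporting records present → met
2. drivers with hazwaste endorsement 1 < 2 → not met
3. condition 'transports medical waste' holds; spill-response drill 372 days ago vs limit 365 → not met
4. vehicles overdue for inspection 3 > 2 → not met
5. vehicle leak inspection 135 days ago vs limit 120 → not met
6. weight-scale calibration 184 days ago vs limit 180 → not met
7. route audit 862 days ago vs limit 730 → not met
8. closure/post-closure financial assurance $675,000 < $700,000 → not met
9. auto liability coverage $1,300,000 < $1,375,000 → not met
10. landfill permit verification 103 days ago vs limit 180 → met
Not met: 2, 3, 4, 5, 6, 7, 8, 9

2, 3, 4, 5, 6, 7, 8, 9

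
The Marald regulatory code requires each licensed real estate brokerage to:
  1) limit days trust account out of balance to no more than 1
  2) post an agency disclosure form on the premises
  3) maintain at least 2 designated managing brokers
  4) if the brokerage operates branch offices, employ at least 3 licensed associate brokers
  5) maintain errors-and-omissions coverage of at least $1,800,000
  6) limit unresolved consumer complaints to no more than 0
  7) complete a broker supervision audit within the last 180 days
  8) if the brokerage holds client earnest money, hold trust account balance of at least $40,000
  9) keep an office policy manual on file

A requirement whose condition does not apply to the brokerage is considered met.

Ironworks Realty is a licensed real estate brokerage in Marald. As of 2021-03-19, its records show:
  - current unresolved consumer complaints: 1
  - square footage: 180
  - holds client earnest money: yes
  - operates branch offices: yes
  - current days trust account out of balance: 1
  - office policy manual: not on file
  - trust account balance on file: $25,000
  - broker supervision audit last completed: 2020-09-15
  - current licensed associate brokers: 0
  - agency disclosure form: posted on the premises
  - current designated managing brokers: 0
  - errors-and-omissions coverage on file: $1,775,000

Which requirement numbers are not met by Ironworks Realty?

1. days trust account out of balance 1 ≤ 1 → met
2. agency disclosure form present → met
3. designated managing brokers 0 < 2 → not met
4. condition 'operates branch offices' holds; licensed associate brokers 0 < 3 → not met
5. errors-and-omissions coverage $1,775,000 < $1,800,000 → not met
6. unresolved consumer complaints 1 > 0 → not met
7. broker supervision audit 185 days ago vs limit 180 → not met
8. condition 'holds client earnest money' holds; trust account balance $25,000 < $40,000 → not met
9. office policy manual absent → not met
Not met: 3, 4, 5, 6, 7, 8, 9

3, 4, 5, 6, 7, 8, 9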